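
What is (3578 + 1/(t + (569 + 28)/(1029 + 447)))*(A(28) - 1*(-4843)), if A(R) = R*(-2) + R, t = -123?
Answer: 1039143129210/60317 ≈ 1.7228e+7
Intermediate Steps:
A(R) = -R (A(R) = -2*R + R = -R)
(3578 + 1/(t + (569 + 28)/(1029 + 447)))*(A(28) - 1*(-4843)) = (3578 + 1/(-123 + (569 + 28)/(1029 + 447)))*(-1*28 - 1*(-4843)) = (3578 + 1/(-123 + 597/1476))*(-28 + 4843) = (3578 + 1/(-123 + 597*(1/1476)))*4815 = (3578 + 1/(-123 + 199/492))*4815 = (3578 + 1/(-60317/492))*4815 = (3578 - 492/60317)*4815 = (215813734/60317)*4815 = 1039143129210/60317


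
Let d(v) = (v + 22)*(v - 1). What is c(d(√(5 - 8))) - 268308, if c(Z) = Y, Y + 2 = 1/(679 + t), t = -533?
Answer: -39173259/146 ≈ -2.6831e+5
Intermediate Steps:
d(v) = (-1 + v)*(22 + v) (d(v) = (22 + v)*(-1 + v) = (-1 + v)*(22 + v))
Y = -291/146 (Y = -2 + 1/(679 - 533) = -2 + 1/146 = -291/146 ≈ -1.9932)
c(Z) = -291/146
c(d(√(5 - 8))) - 268308 = -291/146 - 268308 = -39173259/146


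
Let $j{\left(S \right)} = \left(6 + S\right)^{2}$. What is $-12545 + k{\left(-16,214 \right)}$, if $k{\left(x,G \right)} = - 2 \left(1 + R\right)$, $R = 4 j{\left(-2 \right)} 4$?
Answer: $-13059$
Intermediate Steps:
$R = 256$ ($R = 4 \left(6 - 2\right)^{2} \cdot 4 = 4 \cdot 4^{2} \cdot 4 = 4 \cdot 16 \cdot 4 = 64 \cdot 4 = 256$)
$k{\left(x,G \right)} = -514$ ($k{\left(x,G \right)} = - 2 \left(1 + 256\right) = \left(-2\right) 257 = -514$)
$-12545 + k{\left(-16,214 \right)} = -12545 - 514 = -13059$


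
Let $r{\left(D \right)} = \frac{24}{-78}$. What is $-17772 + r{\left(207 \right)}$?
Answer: $- \frac{231040}{13} \approx -17772.0$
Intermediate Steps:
$r{\left(D \right)} = - \frac{4}{13}$ ($r{\left(D \right)} = 24 \left(- \frac{1}{78}\right) = - \frac{4}{13}$)
$-17772 + r{\left(207 \right)} = -17772 - \frac{4}{13} = - \frac{231040}{13}$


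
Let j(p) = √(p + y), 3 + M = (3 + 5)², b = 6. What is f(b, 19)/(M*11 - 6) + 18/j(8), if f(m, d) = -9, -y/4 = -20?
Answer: -9/665 + 9*√22/22 ≈ 1.9053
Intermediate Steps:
y = 80 (y = -4*(-20) = 80)
M = 61 (M = -3 + (3 + 5)² = -3 + 8² = -3 + 64 = 61)
j(p) = √(80 + p) (j(p) = √(p + 80) = √(80 + p))
f(b, 19)/(M*11 - 6) + 18/j(8) = -9/(61*11 - 6) + 18/(√(80 + 8)) = -9/(671 - 6) + 18/(√88) = -9/665 + 18/((2*√22)) = -9*1/665 + 18*(√22/44) = -9/665 + 9*√22/22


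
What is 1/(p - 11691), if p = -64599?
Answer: -1/76290 ≈ -1.3108e-5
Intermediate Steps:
1/(p - 11691) = 1/(-64599 - 11691) = 1/(-76290) = -1/76290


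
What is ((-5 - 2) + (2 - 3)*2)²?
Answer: 81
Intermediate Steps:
((-5 - 2) + (2 - 3)*2)² = (-7 - 1*2)² = (-7 - 2)² = (-9)² = 81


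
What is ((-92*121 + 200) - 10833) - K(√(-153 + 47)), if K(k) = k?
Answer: -21765 - I*√106 ≈ -21765.0 - 10.296*I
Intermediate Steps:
((-92*121 + 200) - 10833) - K(√(-153 + 47)) = ((-92*121 + 200) - 10833) - √(-153 + 47) = ((-11132 + 200) - 10833) - √(-106) = (-10932 - 10833) - I*√106 = -21765 - I*√106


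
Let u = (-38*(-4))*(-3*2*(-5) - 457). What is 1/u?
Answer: -1/64904 ≈ -1.5407e-5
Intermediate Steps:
u = -64904 (u = 152*(-6*(-5) - 457) = 152*(30 - 457) = 152*(-427) = -64904)
1/u = 1/(-64904) = -1/64904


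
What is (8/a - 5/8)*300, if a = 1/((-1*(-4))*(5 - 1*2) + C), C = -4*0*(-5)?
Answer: 57225/2 ≈ 28613.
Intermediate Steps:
C = 0 (C = 0*(-5) = 0)
a = 1/12 (a = 1/((-1*(-4))*(5 - 1*2) + 0) = 1/(4*(5 - 2) + 0) = 1/(4*3 + 0) = 1/(12 + 0) = 1/12 ≈ 0.083333)
(8/a - 5/8)*300 = (8/(1/12) - 5/8)*300 = (8*12 - 5*⅛)*300 = (96 - 5/8)*300 = (763/8)*300 = 57225/2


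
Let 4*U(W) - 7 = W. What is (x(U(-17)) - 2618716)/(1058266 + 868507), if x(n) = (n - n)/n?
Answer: -2618716/1926773 ≈ -1.3591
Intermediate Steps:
U(W) = 7/4 + W/4
x(n) = 0 (x(n) = 0/n = 0)
(x(U(-17)) - 2618716)/(1058266 + 868507) = (0 - 2618716)/(1058266 + 868507) = -2618716/1926773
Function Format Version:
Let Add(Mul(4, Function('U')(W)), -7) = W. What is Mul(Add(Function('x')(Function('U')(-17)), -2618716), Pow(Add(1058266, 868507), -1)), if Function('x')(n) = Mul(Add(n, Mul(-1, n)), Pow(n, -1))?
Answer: Rational(-2618716, 1926773) ≈ -1.3591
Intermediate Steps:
Function('U')(W) = Add(Rational(7, 4), Mul(Rational(1, 4), W))
Function('x')(n) = 0 (Function('x')(n) = Mul(0, Pow(n, -1)) = 0)
Mul(Add(Function('x')(Function('U')(-17)), -2618716), Pow(Add(1058266, 868507), -1)) = Mul(Add(0, -2618716), Pow(Add(1058266, 868507), -1)) = Mul(-2618716, Pow(1926773, -1)) = Mul(-2618716, Rational(1, 1926773)) = Rational(-2618716, 1926773)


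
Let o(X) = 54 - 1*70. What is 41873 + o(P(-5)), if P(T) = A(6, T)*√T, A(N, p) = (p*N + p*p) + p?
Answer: 41857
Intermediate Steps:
A(N, p) = p + p² + N*p (A(N, p) = (N*p + p²) + p = (p² + N*p) + p = p + p² + N*p)
P(T) = T^(3/2)*(7 + T) (P(T) = (T*(1 + 6 + T))*√T = (T*(7 + T))*√T = T^(3/2)*(7 + T))
o(X) = -16 (o(X) = 54 - 70 = -16)
41873 + o(P(-5)) = 41873 - 16 = 41857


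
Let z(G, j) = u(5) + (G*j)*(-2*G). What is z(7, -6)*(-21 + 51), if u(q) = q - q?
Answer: 17640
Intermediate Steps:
u(q) = 0
z(G, j) = -2*j*G² (z(G, j) = 0 + (G*j)*(-2*G) = 0 - 2*j*G² = -2*j*G²)
z(7, -6)*(-21 + 51) = (-2*(-6)*7²)*(-21 + 51) = -2*(-6)*49*30 = 588*30 = 17640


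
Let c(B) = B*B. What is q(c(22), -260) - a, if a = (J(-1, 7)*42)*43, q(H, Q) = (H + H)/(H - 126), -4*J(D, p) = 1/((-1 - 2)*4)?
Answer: -50007/1432 ≈ -34.921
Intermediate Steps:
J(D, p) = 1/48 (J(D, p) = -1/(4*(-1 - 2))/4 = -1/(4*((-3*4))) = -¼/(-12) = -¼*(-1/12) = 1/48)
c(B) = B²
q(H, Q) = 2*H/(-126 + H) (q(H, Q) = (2*H)/(-126 + H) = 2*H/(-126 + H))
a = 301/8 (a = ((1/48)*42)*43 = (7/8)*43 = 301/8 ≈ 37.625)
q(c(22), -260) - a = 2*22²/(-126 + 22²) - 1*301/8 = 2*484/(-126 + 484) - 301/8 = 2*484/358 - 301/8 = 2*484*(1/358) - 301/8 = 484/179 - 301/8 = -50007/1432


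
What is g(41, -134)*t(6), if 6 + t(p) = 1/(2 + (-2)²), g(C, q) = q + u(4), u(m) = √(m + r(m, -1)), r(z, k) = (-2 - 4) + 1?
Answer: 2345/3 - 35*I/6 ≈ 781.67 - 5.8333*I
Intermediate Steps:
r(z, k) = -5 (r(z, k) = -6 + 1 = -5)
u(m) = √(-5 + m) (u(m) = √(m - 5) = √(-5 + m))
g(C, q) = I + q (g(C, q) = q + √(-5 + 4) = q + √(-1) = q + I = I + q)
t(p) = -35/6 (t(p) = -6 + 1/(2 + (-2)²) = -6 + 1/(2 + 4) = -6 + 1/6 = -6 + ⅙ = -35/6)
g(41, -134)*t(6) = (I - 134)*(-35/6) = (-134 + I)*(-35/6) = 2345/3 - 35*I/6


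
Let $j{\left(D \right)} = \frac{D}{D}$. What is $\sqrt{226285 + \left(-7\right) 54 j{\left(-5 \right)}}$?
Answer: $11 \sqrt{1867} \approx 475.3$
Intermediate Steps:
$j{\left(D \right)} = 1$
$\sqrt{226285 + \left(-7\right) 54 j{\left(-5 \right)}} = \sqrt{226285 + \left(-7\right) 54 \cdot 1} = \sqrt{226285 - 378} = \sqrt{225907} = 11 \sqrt{1867}$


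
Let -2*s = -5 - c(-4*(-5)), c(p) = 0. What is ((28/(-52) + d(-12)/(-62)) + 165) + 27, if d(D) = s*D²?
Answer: 74819/403 ≈ 185.66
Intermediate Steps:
s = 5/2 (s = -(-5 - 1*0)/2 = -(-5 + 0)/2 = -½*(-5) = 5/2 ≈ 2.5000)
d(D) = 5*D²/2
((28/(-52) + d(-12)/(-62)) + 165) + 27 = ((28/(-52) + ((5/2)*(-12)²)/(-62)) + 165) + 27 = ((28*(-1/52) + ((5/2)*144)*(-1/62)) + 165) + 27 = ((-7/13 + 360*(-1/62)) + 165) + 27 = ((-7/13 - 180/31) + 165) + 27 = (-2557/403 + 165) + 27 = 63938/403 + 27 = 74819/403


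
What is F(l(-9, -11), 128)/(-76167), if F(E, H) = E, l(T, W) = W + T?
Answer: 20/76167 ≈ 0.00026258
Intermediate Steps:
l(T, W) = T + W
F(l(-9, -11), 128)/(-76167) = (-9 - 11)/(-76167) = -20*(-1/76167) = 20/76167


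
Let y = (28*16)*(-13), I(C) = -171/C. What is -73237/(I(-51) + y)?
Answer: 1245029/98951 ≈ 12.582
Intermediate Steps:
y = -5824 (y = 448*(-13) = -5824)
-73237/(I(-51) + y) = -73237/(-171/(-51) - 5824) = -73237/(-171*(-1/51) - 5824) = -73237/(57/17 - 5824) = -73237/(-98951/17) = -73237*(-17/98951) = 1245029/98951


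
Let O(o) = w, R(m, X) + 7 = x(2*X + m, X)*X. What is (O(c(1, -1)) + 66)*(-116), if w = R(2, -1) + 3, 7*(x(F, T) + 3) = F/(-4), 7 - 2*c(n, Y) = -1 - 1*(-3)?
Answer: -7540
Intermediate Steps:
c(n, Y) = 5/2 (c(n, Y) = 7/2 - (-1 - 1*(-3))/2 = 7/2 - (-1 + 3)/2 = 7/2 - ½*2 = 7/2 - 1 = 5/2)
x(F, T) = -3 - F/28 (x(F, T) = -3 + (F/(-4))/7 = -3 + (F*(-¼))/7 = -3 + (-F/4)/7 = -3 - F/28)
R(m, X) = -7 + X*(-3 - X/14 - m/28) (R(m, X) = -7 + (-3 - (2*X + m)/28)*X = -7 + (-3 - (m + 2*X)/28)*X = -7 + (-3 + (-X/14 - m/28))*X = -7 + (-3 - X/14 - m/28)*X = -7 + X*(-3 - X/14 - m/28))
w = -1 (w = (-7 - 1/28*(-1)*(84 + 2 + 2*(-1))) + 3 = (-7 - 1/28*(-1)*(84 + 2 - 2)) + 3 = (-7 - 1/28*(-1)*84) + 3 = (-7 + 3) + 3 = -4 + 3 = -1)
O(o) = -1
(O(c(1, -1)) + 66)*(-116) = (-1 + 66)*(-116) = 65*(-116) = -7540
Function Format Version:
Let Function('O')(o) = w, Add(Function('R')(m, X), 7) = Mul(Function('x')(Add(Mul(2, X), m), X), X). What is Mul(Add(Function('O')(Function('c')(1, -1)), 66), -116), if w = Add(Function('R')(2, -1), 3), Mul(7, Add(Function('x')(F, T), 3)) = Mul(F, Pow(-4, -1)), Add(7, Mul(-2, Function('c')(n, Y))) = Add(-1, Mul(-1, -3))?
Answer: -7540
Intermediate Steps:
Function('c')(n, Y) = Rational(5, 2) (Function('c')(n, Y) = Add(Rational(7, 2), Mul(Rational(-1, 2), Add(-1, Mul(-1, -3)))) = Add(Rational(7, 2), Mul(Rational(-1, 2), Add(-1, 3))) = Add(Rational(7, 2), Mul(Rational(-1, 2), 2)) = Add(Rational(7, 2), -1) = Rational(5, 2))
Function('x')(F, T) = Add(-3, Mul(Rational(-1, 28), F)) (Function('x')(F, T) = Add(-3, Mul(Rational(1, 7), Mul(F, Pow(-4, -1)))) = Add(-3, Mul(Rational(1, 7), Mul(F, Rational(-1, 4)))) = Add(-3, Mul(Rational(1, 7), Mul(Rational(-1, 4), F))) = Add(-3, Mul(Rational(-1, 28), F)))
Function('R')(m, X) = Add(-7, Mul(X, Add(-3, Mul(Rational(-1, 14), X), Mul(Rational(-1, 28), m)))) (Function('R')(m, X) = Add(-7, Mul(Add(-3, Mul(Rational(-1, 28), Add(Mul(2, X), m))), X)) = Add(-7, Mul(Add(-3, Mul(Rational(-1, 28), Add(m, Mul(2, X)))), X)) = Add(-7, Mul(Add(-3, Add(Mul(Rational(-1, 14), X), Mul(Rational(-1, 28), m))), X)) = Add(-7, Mul(Add(-3, Mul(Rational(-1, 14), X), Mul(Rational(-1, 28), m)), X)) = Add(-7, Mul(X, Add(-3, Mul(Rational(-1, 14), X), Mul(Rational(-1, 28), m)))))
w = -1 (w = Add(Add(-7, Mul(Rational(-1, 28), -1, Add(84, 2, Mul(2, -1)))), 3) = Add(Add(-7, Mul(Rational(-1, 28), -1, Add(84, 2, -2))), 3) = Add(Add(-7, Mul(Rational(-1, 28), -1, 84)), 3) = Add(Add(-7, 3), 3) = Add(-4, 3) = -1)
Function('O')(o) = -1
Mul(Add(Function('O')(Function('c')(1, -1)), 66), -116) = Mul(Add(-1, 66), -116) = Mul(65, -116) = -7540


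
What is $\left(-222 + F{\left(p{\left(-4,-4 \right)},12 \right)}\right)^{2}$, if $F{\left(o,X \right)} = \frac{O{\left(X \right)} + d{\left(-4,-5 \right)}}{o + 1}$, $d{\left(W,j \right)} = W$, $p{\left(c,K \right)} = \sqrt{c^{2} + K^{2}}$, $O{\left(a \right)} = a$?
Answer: $\frac{47474148}{961} - \frac{440960 \sqrt{2}}{961} \approx 48752.0$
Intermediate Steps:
$p{\left(c,K \right)} = \sqrt{K^{2} + c^{2}}$
$F{\left(o,X \right)} = \frac{-4 + X}{1 + o}$ ($F{\left(o,X \right)} = \frac{X - 4}{o + 1} = \frac{-4 + X}{1 + o}$)
$\left(-222 + F{\left(p{\left(-4,-4 \right)},12 \right)}\right)^{2} = \left(-222 + \frac{-4 + 12}{1 + \sqrt{\left(-4\right)^{2} + \left(-4\right)^{2}}}\right)^{2} = \left(-222 + \frac{1}{1 + \sqrt{16 + 16}} \cdot 8\right)^{2} = \left(-222 + \frac{1}{1 + \sqrt{32}} \cdot 8\right)^{2} = \left(-222 + \frac{1}{1 + 4 \sqrt{2}} \cdot 8\right)^{2} = \left(-222 + \frac{8}{1 + 4 \sqrt{2}}\right)^{2}$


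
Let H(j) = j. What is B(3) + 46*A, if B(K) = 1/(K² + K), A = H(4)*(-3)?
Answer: -6623/12 ≈ -551.92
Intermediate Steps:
A = -12 (A = 4*(-3) = -12)
B(K) = 1/(K + K²)
B(3) + 46*A = 1/(3*(1 + 3)) + 46*(-12) = (⅓)/4 - 552 = (⅓)*(¼) - 552 = 1/12 - 552 = -6623/12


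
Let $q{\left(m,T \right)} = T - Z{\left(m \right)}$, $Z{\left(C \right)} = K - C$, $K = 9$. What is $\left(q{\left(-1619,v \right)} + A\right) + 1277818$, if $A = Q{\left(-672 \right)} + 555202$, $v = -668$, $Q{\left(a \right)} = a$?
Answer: $1830052$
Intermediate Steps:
$Z{\left(C \right)} = 9 - C$
$q{\left(m,T \right)} = -9 + T + m$ ($q{\left(m,T \right)} = T - \left(9 - m\right) = T + \left(-9 + m\right) = -9 + T + m$)
$A = 554530$ ($A = -672 + 555202 = 554530$)
$\left(q{\left(-1619,v \right)} + A\right) + 1277818 = \left(\left(-9 - 668 - 1619\right) + 554530\right) + 1277818 = \left(-2296 + 554530\right) + 1277818 = 552234 + 1277818 = 1830052$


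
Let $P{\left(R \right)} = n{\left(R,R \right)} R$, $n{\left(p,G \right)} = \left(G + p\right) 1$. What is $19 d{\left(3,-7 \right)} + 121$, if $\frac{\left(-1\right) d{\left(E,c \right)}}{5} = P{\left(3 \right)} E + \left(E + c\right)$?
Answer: $-4629$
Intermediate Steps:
$n{\left(p,G \right)} = G + p$
$P{\left(R \right)} = 2 R^{2}$ ($P{\left(R \right)} = \left(R + R\right) R = 2 R R = 2 R^{2}$)
$d{\left(E,c \right)} = - 95 E - 5 c$ ($d{\left(E,c \right)} = - 5 \left(2 \cdot 3^{2} E + \left(E + c\right)\right) = - 5 \left(2 \cdot 9 E + \left(E + c\right)\right) = - 5 \left(18 E + \left(E + c\right)\right) = - 5 \left(c + 19 E\right) = - 95 E - 5 c$)
$19 d{\left(3,-7 \right)} + 121 = 19 \left(\left(-95\right) 3 - -35\right) + 121 = 19 \left(-285 + 35\right) + 121 = 19 \left(-250\right) + 121 = -4750 + 121 = -4629$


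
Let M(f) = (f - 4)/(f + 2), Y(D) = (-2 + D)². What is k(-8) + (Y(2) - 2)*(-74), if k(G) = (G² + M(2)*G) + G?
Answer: 208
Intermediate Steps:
M(f) = (-4 + f)/(2 + f)
k(G) = G² + G/2 (k(G) = (G² + ((-4 + 2)/(2 + 2))*G) + G = (G² + (-2/4)*G) + G = (G² + ((¼)*(-2))*G) + G = (G² - G/2) + G = G² + G/2)
k(-8) + (Y(2) - 2)*(-74) = -8*(½ - 8) + ((-2 + 2)² - 2)*(-74) = -8*(-15/2) + (0² - 2)*(-74) = 60 + (0 - 2)*(-74) = 60 - 2*(-74) = 60 + 148 = 208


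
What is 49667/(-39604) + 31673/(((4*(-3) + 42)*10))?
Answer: 77467337/742575 ≈ 104.32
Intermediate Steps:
49667/(-39604) + 31673/(((4*(-3) + 42)*10)) = 49667*(-1/39604) + 31673/(((-12 + 42)*10)) = -49667/39604 + 31673/((30*10)) = -49667/39604 + 31673/300 = 77467337/742575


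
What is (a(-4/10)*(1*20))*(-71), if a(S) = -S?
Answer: -568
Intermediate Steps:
(a(-4/10)*(1*20))*(-71) = ((-(-4)/10)*(1*20))*(-71) = (-(-4)/10*20)*(-71) = (-1*(-⅖)*20)*(-71) = ((⅖)*20)*(-71) = 8*(-71) = -568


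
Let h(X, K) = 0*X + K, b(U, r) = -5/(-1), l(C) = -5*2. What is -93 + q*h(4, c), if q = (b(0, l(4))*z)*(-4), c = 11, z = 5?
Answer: -1193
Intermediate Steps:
l(C) = -10
b(U, r) = 5 (b(U, r) = -5*(-1) = 5)
h(X, K) = K (h(X, K) = 0 + K = K)
q = -100 (q = (5*5)*(-4) = 25*(-4) = -100)
-93 + q*h(4, c) = -93 - 100*11 = -93 - 1100 = -1193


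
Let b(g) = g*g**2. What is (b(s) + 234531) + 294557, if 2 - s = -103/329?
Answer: 18841946385513/35611289 ≈ 5.2910e+5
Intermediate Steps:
s = 761/329 (s = 2 - (-103)/329 = 2 - 1*(-103/329) = 2 + 103/329 = 761/329 ≈ 2.3131)
b(g) = g**3
(b(s) + 234531) + 294557 = ((761/329)**3 + 234531) + 294557 = (440711081/35611289 + 234531) + 294557 = 8352391931540/35611289 + 294557 = 18841946385513/35611289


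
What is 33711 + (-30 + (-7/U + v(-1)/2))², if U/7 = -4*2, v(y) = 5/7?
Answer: 108450105/3136 ≈ 34582.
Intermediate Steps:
v(y) = 5/7 (v(y) = 5*(⅐) = 5/7)
U = -56 (U = 7*(-4*2) = 7*(-8) = -56)
33711 + (-30 + (-7/U + v(-1)/2))² = 33711 + (-30 + (-7/(-56) + (5/7)/2))² = 33711 + (-30 + (-7*(-1/56) + (5/7)*(½)))² = 33711 + (-30 + (⅛ + 5/14))² = 33711 + (-30 + 27/56)² = 33711 + (-1653/56)² = 33711 + 2732409/3136 = 108450105/3136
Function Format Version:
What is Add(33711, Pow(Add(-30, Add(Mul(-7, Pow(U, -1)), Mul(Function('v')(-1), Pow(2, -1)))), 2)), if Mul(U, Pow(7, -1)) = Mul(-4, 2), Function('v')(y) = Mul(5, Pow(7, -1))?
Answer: Rational(108450105, 3136) ≈ 34582.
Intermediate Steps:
Function('v')(y) = Rational(5, 7) (Function('v')(y) = Mul(5, Rational(1, 7)) = Rational(5, 7))
U = -56 (U = Mul(7, Mul(-4, 2)) = Mul(7, -8) = -56)
Add(33711, Pow(Add(-30, Add(Mul(-7, Pow(U, -1)), Mul(Function('v')(-1), Pow(2, -1)))), 2)) = Add(33711, Pow(Add(-30, Add(Mul(-7, Pow(-56, -1)), Mul(Rational(5, 7), Pow(2, -1)))), 2)) = Add(33711, Pow(Add(-30, Add(Mul(-7, Rational(-1, 56)), Mul(Rational(5, 7), Rational(1, 2)))), 2)) = Add(33711, Pow(Add(-30, Add(Rational(1, 8), Rational(5, 14))), 2)) = Add(33711, Pow(Add(-30, Rational(27, 56)), 2)) = Add(33711, Pow(Rational(-1653, 56), 2)) = Add(33711, Rational(2732409, 3136)) = Rational(108450105, 3136)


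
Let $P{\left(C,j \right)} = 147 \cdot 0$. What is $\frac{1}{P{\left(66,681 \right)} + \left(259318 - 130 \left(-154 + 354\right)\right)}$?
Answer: $\frac{1}{233318} \approx 4.286 \cdot 10^{-6}$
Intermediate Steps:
$P{\left(C,j \right)} = 0$
$\frac{1}{P{\left(66,681 \right)} + \left(259318 - 130 \left(-154 + 354\right)\right)} = \frac{1}{0 + \left(259318 - 130 \left(-154 + 354\right)\right)} = \frac{1}{0 + \left(259318 - 130 \cdot 200\right)} = \frac{1}{0 + \left(259318 - 26000\right)} = \frac{1}{0 + 233318} = \frac{1}{233318}$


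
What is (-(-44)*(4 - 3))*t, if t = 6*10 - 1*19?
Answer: 1804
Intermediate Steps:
t = 41 (t = 60 - 19 = 41)
(-(-44)*(4 - 3))*t = -(-44)*(4 - 3)*41 = -(-44)*41 = -11*(-4)*41 = 44*41 = 1804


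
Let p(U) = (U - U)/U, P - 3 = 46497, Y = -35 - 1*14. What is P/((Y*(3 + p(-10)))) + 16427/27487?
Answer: -425243577/1346863 ≈ -315.73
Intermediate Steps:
Y = -49 (Y = -35 - 14 = -49)
P = 46500 (P = 3 + 46497 = 46500)
p(U) = 0 (p(U) = 0/U = 0)
P/((Y*(3 + p(-10)))) + 16427/27487 = 46500/((-49*(3 + 0))) + 16427/27487 = 46500/((-49*3)) + 16427*(1/27487) = 46500/(-147) + 16427/27487 = 46500*(-1/147) + 16427/27487 = -15500/49 + 16427/27487 = -425243577/1346863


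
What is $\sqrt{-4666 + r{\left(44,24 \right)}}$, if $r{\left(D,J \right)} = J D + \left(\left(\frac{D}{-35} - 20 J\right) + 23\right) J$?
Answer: $\frac{i \sqrt{17895010}}{35} \approx 120.86 i$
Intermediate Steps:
$r{\left(D,J \right)} = D J + J \left(23 - 20 J - \frac{D}{35}\right)$ ($r{\left(D,J \right)} = D J + \left(\left(- \frac{D}{35} - 20 J\right) + 23\right) J = D J + \left(\left(- 20 J - \frac{D}{35}\right) + 23\right) J = D J + \left(23 - 20 J - \frac{D}{35}\right) J = D J + J \left(23 - 20 J - \frac{D}{35}\right)$)
$\sqrt{-4666 + r{\left(44,24 \right)}} = \sqrt{-4666 + \frac{1}{35} \cdot 24 \left(805 - 16800 + 34 \cdot 44\right)} = \sqrt{-4666 + \frac{1}{35} \cdot 24 \left(805 - 16800 + 1496\right)} = \sqrt{-4666 + \frac{1}{35} \cdot 24 \left(-14499\right)} = \sqrt{-4666 - \frac{347976}{35}} = \sqrt{- \frac{511286}{35}} = \frac{i \sqrt{17895010}}{35}$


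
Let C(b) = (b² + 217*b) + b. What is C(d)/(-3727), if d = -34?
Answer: 6256/3727 ≈ 1.6786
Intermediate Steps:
C(b) = b² + 218*b
C(d)/(-3727) = -34*(218 - 34)/(-3727) = -34*184*(-1/3727) = -6256*(-1/3727) = 6256/3727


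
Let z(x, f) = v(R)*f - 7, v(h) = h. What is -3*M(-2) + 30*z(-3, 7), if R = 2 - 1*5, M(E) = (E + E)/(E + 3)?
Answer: -828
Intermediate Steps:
M(E) = 2*E/(3 + E) (M(E) = (2*E)/(3 + E) = 2*E/(3 + E))
R = -3 (R = 2 - 5 = -3)
z(x, f) = -7 - 3*f (z(x, f) = -3*f - 7 = -7 - 3*f)
-3*M(-2) + 30*z(-3, 7) = -6*(-2)/(3 - 2) + 30*(-7 - 3*7) = -6*(-2)/1 + 30*(-7 - 21) = -6*(-2) + 30*(-28) = -3*(-4) - 840 = 12 - 840 = -828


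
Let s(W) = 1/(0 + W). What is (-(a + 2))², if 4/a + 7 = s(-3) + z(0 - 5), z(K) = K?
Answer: 3844/1369 ≈ 2.8079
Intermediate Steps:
s(W) = 1/W
a = -12/37 (a = 4/(-7 + (1/(-3) + (0 - 5))) = 4/(-7 + (-⅓ - 5)) = 4/(-7 - 16/3) = 4/(-37/3) = 4*(-3/37) = -12/37 ≈ -0.32432)
(-(a + 2))² = (-(-12/37 + 2))² = (-1*62/37)² = (-62/37)² = 3844/1369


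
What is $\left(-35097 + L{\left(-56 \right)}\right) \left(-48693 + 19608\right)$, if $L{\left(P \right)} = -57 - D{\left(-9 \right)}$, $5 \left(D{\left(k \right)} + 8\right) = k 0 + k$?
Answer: $1022169057$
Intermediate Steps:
$D{\left(k \right)} = -8 + \frac{k}{5}$ ($D{\left(k \right)} = -8 + \frac{k 0 + k}{5} = -8 + \frac{0 + k}{5} = -8 + \frac{k}{5}$)
$L{\left(P \right)} = - \frac{236}{5}$ ($L{\left(P \right)} = -57 - \left(-8 + \frac{1}{5} \left(-9\right)\right) = -57 - \left(-8 - \frac{9}{5}\right) = -57 - - \frac{49}{5} = -57 + \frac{49}{5} = - \frac{236}{5}$)
$\left(-35097 + L{\left(-56 \right)}\right) \left(-48693 + 19608\right) = \left(-35097 - \frac{236}{5}\right) \left(-48693 + 19608\right) = \left(- \frac{175721}{5}\right) \left(-29085\right) = 1022169057$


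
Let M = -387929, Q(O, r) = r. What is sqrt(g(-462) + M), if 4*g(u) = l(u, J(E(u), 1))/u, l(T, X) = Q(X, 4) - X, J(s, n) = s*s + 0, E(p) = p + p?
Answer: I*sqrt(82702506810)/462 ≈ 622.47*I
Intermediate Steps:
E(p) = 2*p
J(s, n) = s**2 (J(s, n) = s**2 + 0 = s**2)
l(T, X) = 4 - X
g(u) = (4 - 4*u**2)/(4*u) (g(u) = ((4 - (2*u)**2)/u)/4 = ((4 - 4*u**2)/u)/4 = (4 - 4*u**2)/(4*u))
sqrt(g(-462) + M) = sqrt((1/(-462) - 1*(-462)) - 387929) = sqrt((-1/462 + 462) - 387929) = sqrt(213443/462 - 387929) = sqrt(-179009755/462) = I*sqrt(82702506810)/462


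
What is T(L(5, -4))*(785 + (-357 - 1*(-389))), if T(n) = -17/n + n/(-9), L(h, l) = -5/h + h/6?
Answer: 4500853/54 ≈ 83349.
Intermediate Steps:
L(h, l) = -5/h + h/6 (L(h, l) = -5/h + h*(⅙) = -5/h + h/6)
T(n) = -17/n - n/9 (T(n) = -17/n + n*(-⅑) = -17/n - n/9)
T(L(5, -4))*(785 + (-357 - 1*(-389))) = (-17/(-5/5 + (⅙)*5) - (-5/5 + (⅙)*5)/9)*(785 + (-357 - 1*(-389))) = (-17/(-5*⅕ + ⅚) - (-5*⅕ + ⅚)/9)*(785 + (-357 + 389)) = (-17/(-1 + ⅚) - (-1 + ⅚)/9)*(785 + 32) = (-17/(-⅙) - ⅑*(-⅙))*817 = (-17*(-6) + 1/54)*817 = (102 + 1/54)*817 = (5509/54)*817 = 4500853/54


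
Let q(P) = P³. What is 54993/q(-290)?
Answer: -54993/24389000 ≈ -0.0022548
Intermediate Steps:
54993/q(-290) = 54993/((-290)³) = 54993/(-24389000) = 54993*(-1/24389000) = -54993/24389000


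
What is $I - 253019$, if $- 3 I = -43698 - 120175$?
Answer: $- \frac{595184}{3} \approx -1.9839 \cdot 10^{5}$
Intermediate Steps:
$I = \frac{163873}{3}$ ($I = - \frac{-43698 - 120175}{3} = \left(- \frac{1}{3}\right) \left(-163873\right) = \frac{163873}{3} \approx 54624.0$)
$I - 253019 = \frac{163873}{3} - 253019 = - \frac{595184}{3}$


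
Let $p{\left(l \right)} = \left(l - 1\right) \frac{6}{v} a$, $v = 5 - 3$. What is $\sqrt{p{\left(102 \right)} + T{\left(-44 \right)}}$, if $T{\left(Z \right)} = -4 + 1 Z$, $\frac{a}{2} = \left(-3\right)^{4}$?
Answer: $\sqrt{49038} \approx 221.45$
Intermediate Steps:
$v = 2$
$a = 162$ ($a = 2 \left(-3\right)^{4} = 2 \cdot 81 = 162$)
$T{\left(Z \right)} = -4 + Z$
$p{\left(l \right)} = -486 + 486 l$ ($p{\left(l \right)} = \left(l - 1\right) \frac{6}{2} \cdot 162 = \left(-1 + l\right) 6 \cdot \frac{1}{2} \cdot 162 = \left(-1 + l\right) 3 \cdot 162 = \left(-3 + 3 l\right) 162 = -486 + 486 l$)
$\sqrt{p{\left(102 \right)} + T{\left(-44 \right)}} = \sqrt{\left(-486 + 486 \cdot 102\right) - 48} = \sqrt{\left(-486 + 49572\right) - 48} = \sqrt{49086 - 48} = \sqrt{49038}$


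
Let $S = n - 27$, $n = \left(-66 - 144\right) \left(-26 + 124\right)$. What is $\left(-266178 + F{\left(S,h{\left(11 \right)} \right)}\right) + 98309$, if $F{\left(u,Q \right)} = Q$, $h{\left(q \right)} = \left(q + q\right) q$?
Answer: $-167627$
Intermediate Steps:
$n = -20580$ ($n = \left(-210\right) 98 = -20580$)
$h{\left(q \right)} = 2 q^{2}$ ($h{\left(q \right)} = 2 q q = 2 q^{2}$)
$S = -20607$ ($S = -20580 - 27 = -20607$)
$\left(-266178 + F{\left(S,h{\left(11 \right)} \right)}\right) + 98309 = \left(-266178 + 2 \cdot 11^{2}\right) + 98309 = \left(-266178 + 2 \cdot 121\right) + 98309 = \left(-266178 + 242\right) + 98309 = -265936 + 98309 = -167627$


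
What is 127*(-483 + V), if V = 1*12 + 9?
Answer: -58674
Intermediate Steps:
V = 21 (V = 12 + 9 = 21)
127*(-483 + V) = 127*(-483 + 21) = 127*(-462) = -58674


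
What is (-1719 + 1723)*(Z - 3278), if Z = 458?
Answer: -11280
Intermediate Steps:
(-1719 + 1723)*(Z - 3278) = (-1719 + 1723)*(458 - 3278) = 4*(-2820) = -11280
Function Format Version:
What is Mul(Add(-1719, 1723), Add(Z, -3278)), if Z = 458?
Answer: -11280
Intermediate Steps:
Mul(Add(-1719, 1723), Add(Z, -3278)) = Mul(Add(-1719, 1723), Add(458, -3278)) = Mul(4, -2820) = -11280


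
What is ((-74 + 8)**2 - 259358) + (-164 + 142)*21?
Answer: -255464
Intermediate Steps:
((-74 + 8)**2 - 259358) + (-164 + 142)*21 = ((-66)**2 - 259358) - 22*21 = (4356 - 259358) - 462 = -255002 - 462 = -255464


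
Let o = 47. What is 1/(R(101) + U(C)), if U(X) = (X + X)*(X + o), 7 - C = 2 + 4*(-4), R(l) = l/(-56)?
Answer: 56/159835 ≈ 0.00035036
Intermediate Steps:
R(l) = -l/56 (R(l) = l*(-1/56) = -l/56)
C = 21 (C = 7 - (2 + 4*(-4)) = 7 - (2 - 16) = 7 - 1*(-14) = 7 + 14 = 21)
U(X) = 2*X*(47 + X) (U(X) = (X + X)*(X + 47) = (2*X)*(47 + X) = 2*X*(47 + X))
1/(R(101) + U(C)) = 1/(-1/56*101 + 2*21*(47 + 21)) = 1/(-101/56 + 2*21*68) = 1/(-101/56 + 2856) = 1/(159835/56) = 56/159835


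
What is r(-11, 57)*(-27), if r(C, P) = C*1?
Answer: 297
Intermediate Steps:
r(C, P) = C
r(-11, 57)*(-27) = -11*(-27) = 297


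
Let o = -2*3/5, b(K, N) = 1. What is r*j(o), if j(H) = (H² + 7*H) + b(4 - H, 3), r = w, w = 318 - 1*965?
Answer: 96403/25 ≈ 3856.1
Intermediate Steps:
o = -6/5 (o = -2*3*(⅕) = -2/(1/(⅗)) = -2/5/3 = -2*⅗ = -6/5 ≈ -1.2000)
w = -647 (w = 318 - 965 = -647)
r = -647
j(H) = 1 + H² + 7*H (j(H) = (H² + 7*H) + 1 = 1 + H² + 7*H)
r*j(o) = -647*(1 + (-6/5)² + 7*(-6/5)) = -647*(1 + 36/25 - 42/5) = -647*(-149/25) = 96403/25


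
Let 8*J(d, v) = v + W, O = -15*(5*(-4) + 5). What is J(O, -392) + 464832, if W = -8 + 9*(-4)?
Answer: 929555/2 ≈ 4.6478e+5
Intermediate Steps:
O = 225 (O = -15*(-20 + 5) = -15*(-15) = 225)
W = -44 (W = -8 - 36 = -44)
J(d, v) = -11/2 + v/8 (J(d, v) = (v - 44)/8 = (-44 + v)/8 = -11/2 + v/8)
J(O, -392) + 464832 = (-11/2 + (⅛)*(-392)) + 464832 = (-11/2 - 49) + 464832 = -109/2 + 464832 = 929555/2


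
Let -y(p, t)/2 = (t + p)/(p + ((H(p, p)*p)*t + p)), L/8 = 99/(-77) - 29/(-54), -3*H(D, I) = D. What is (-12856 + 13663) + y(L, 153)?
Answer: 1769846079/2192684 ≈ 807.16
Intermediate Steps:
H(D, I) = -D/3
L = -1132/189 (L = 8*(99/(-77) - 29/(-54)) = 8*(99*(-1/77) - 29*(-1/54)) = 8*(-9/7 + 29/54) = 8*(-283/378) = -1132/189 ≈ -5.9894)
y(p, t) = -2*(p + t)/(2*p - t*p²/3) (y(p, t) = -2*(t + p)/(p + (((-p/3)*p)*t + p)) = -2*(p + t)/(p + ((-p²/3)*t + p)) = -2*(p + t)/(p + (-t*p²/3 + p)) = -2*(p + t)/(p + (p - t*p²/3)) = -2*(p + t)/(2*p - t*p²/3))
(-12856 + 13663) + y(L, 153) = (-12856 + 13663) + 6*(-1132/189 + 153)/((-1132/189)*(-6 - 1132/189*153)) = 807 + 6*(-189/1132)*(27785/189)/(-6 - 19244/21) = 807 + 6*(-189/1132)*(27785/189)/(-19370/21) = 807 + 6*(-189/1132)*(-21/19370)*(27785/189) = 807 + 350091/2192684 = 1769846079/2192684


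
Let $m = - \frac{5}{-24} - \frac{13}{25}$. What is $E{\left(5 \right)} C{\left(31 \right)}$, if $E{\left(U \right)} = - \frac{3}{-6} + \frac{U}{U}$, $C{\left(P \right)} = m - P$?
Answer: $- \frac{18787}{400} \approx -46.968$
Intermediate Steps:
$m = - \frac{187}{600}$ ($m = \left(-5\right) \left(- \frac{1}{24}\right) - \frac{13}{25} = \frac{5}{24} - \frac{13}{25} = - \frac{187}{600} \approx -0.31167$)
$C{\left(P \right)} = - \frac{187}{600} - P$
$E{\left(U \right)} = \frac{3}{2}$ ($E{\left(U \right)} = \left(-3\right) \left(- \frac{1}{6}\right) + 1 = \frac{1}{2} + 1 = \frac{3}{2}$)
$E{\left(5 \right)} C{\left(31 \right)} = \frac{3 \left(- \frac{187}{600} - 31\right)}{2} = \frac{3}{2} \left(- \frac{18787}{600}\right) = - \frac{18787}{400}$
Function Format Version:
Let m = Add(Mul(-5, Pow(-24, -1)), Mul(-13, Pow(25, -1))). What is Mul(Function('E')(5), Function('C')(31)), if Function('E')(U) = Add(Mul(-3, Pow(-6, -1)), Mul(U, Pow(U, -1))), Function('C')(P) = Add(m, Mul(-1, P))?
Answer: Rational(-18787, 400) ≈ -46.968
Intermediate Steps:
m = Rational(-187, 600) (m = Add(Mul(-5, Rational(-1, 24)), Mul(-13, Rational(1, 25))) = Add(Rational(5, 24), Rational(-13, 25)) = Rational(-187, 600) ≈ -0.31167)
Function('C')(P) = Add(Rational(-187, 600), Mul(-1, P))
Function('E')(U) = Rational(3, 2) (Function('E')(U) = Add(Mul(-3, Rational(-1, 6)), 1) = Add(Rational(1, 2), 1) = Rational(3, 2))
Mul(Function('E')(5), Function('C')(31)) = Mul(Rational(3, 2), Add(Rational(-187, 600), Mul(-1, 31))) = Mul(Rational(3, 2), Add(Rational(-187, 600), -31)) = Mul(Rational(3, 2), Rational(-18787, 600)) = Rational(-18787, 400)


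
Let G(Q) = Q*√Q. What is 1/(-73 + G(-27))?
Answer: I/(-73*I + 81*√3) ≈ -0.0029186 + 0.0056092*I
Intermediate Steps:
G(Q) = Q^(3/2)
1/(-73 + G(-27)) = 1/(-73 + (-27)^(3/2)) = 1/(-73 - 81*I*√3)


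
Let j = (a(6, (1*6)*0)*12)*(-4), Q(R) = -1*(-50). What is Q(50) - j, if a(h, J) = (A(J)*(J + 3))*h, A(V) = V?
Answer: 50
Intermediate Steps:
Q(R) = 50
a(h, J) = J*h*(3 + J) (a(h, J) = (J*(J + 3))*h = (J*(3 + J))*h = J*h*(3 + J))
j = 0 (j = ((((1*6)*0)*6*(3 + (1*6)*0))*12)*(-4) = (((6*0)*6*(3 + 6*0))*12)*(-4) = ((0*6*(3 + 0))*12)*(-4) = ((0*6*3)*12)*(-4) = (0*12)*(-4) = 0*(-4) = 0)
Q(50) - j = 50 - 1*0 = 50 + 0 = 50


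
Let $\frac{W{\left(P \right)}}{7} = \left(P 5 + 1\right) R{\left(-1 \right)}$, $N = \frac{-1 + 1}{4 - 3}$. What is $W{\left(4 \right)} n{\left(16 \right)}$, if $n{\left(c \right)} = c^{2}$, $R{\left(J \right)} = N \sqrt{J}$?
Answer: $0$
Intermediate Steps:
$N = 0$ ($N = \frac{0}{1} = 0 \cdot 1 = 0$)
$R{\left(J \right)} = 0$ ($R{\left(J \right)} = 0 \sqrt{J} = 0$)
$W{\left(P \right)} = 0$ ($W{\left(P \right)} = 7 \left(P 5 + 1\right) 0 = 7 \left(5 P + 1\right) 0 = 7 \left(1 + 5 P\right) 0 = 7 \cdot 0 = 0$)
$W{\left(4 \right)} n{\left(16 \right)} = 0 \cdot 16^{2} = 0 \cdot 256 = 0$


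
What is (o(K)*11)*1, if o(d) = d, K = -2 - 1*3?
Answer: -55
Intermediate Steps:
K = -5 (K = -2 - 3 = -5)
(o(K)*11)*1 = -5*11*1 = -55*1 = -55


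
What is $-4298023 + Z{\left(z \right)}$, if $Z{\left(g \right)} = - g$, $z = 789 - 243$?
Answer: $-4298569$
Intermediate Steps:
$z = 546$
$-4298023 + Z{\left(z \right)} = -4298023 - 546 = -4298569$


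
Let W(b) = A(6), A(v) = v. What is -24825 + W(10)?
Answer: -24819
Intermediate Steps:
W(b) = 6
-24825 + W(10) = -24825 + 6 = -24819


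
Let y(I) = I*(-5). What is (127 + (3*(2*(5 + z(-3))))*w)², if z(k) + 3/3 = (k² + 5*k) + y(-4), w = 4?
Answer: 312481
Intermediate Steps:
y(I) = -5*I
z(k) = 19 + k² + 5*k (z(k) = -1 + ((k² + 5*k) - 5*(-4)) = -1 + ((k² + 5*k) + 20) = -1 + (20 + k² + 5*k) = 19 + k² + 5*k)
(127 + (3*(2*(5 + z(-3))))*w)² = (127 + (3*(2*(5 + (19 + (-3)² + 5*(-3)))))*4)² = (127 + (3*(2*(5 + (19 + 9 - 15))))*4)² = (127 + (3*(2*(5 + 13)))*4)² = (127 + (3*(2*18))*4)² = (127 + (3*36)*4)² = (127 + 108*4)² = (127 + 432)² = 559² = 312481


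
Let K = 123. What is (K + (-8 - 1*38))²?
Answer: 5929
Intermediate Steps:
(K + (-8 - 1*38))² = (123 + (-8 - 1*38))² = (123 + (-8 - 38))² = (123 - 46)² = 77² = 5929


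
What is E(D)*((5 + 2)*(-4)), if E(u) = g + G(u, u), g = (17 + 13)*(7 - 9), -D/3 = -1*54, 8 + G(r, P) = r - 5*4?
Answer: -2072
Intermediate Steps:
G(r, P) = -28 + r (G(r, P) = -8 + (r - 5*4) = -8 + (r - 20) = -8 + (-20 + r) = -28 + r)
D = 162 (D = -(-3)*54 = -3*(-54) = 162)
g = -60 (g = 30*(-2) = -60)
E(u) = -88 + u (E(u) = -60 + (-28 + u) = -88 + u)
E(D)*((5 + 2)*(-4)) = (-88 + 162)*((5 + 2)*(-4)) = 74*(7*(-4)) = 74*(-28) = -2072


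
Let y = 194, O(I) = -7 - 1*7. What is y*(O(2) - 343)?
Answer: -69258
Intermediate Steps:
O(I) = -14 (O(I) = -7 - 7 = -14)
y*(O(2) - 343) = 194*(-14 - 343) = 194*(-357) = -69258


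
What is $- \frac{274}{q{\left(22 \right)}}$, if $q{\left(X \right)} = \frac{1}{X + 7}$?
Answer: $-7946$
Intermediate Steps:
$q{\left(X \right)} = \frac{1}{7 + X}$
$- \frac{274}{q{\left(22 \right)}} = - \frac{274}{\frac{1}{7 + 22}} = - \frac{274}{\frac{1}{29}} = - 274 \frac{1}{\frac{1}{29}} = \left(-274\right) 29 = -7946$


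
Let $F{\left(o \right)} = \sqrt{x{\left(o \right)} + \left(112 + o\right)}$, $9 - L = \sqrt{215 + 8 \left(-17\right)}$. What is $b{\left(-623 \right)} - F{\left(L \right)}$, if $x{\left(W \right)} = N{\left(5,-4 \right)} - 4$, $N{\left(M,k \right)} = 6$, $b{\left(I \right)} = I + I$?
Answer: $-1246 - \sqrt{123 - \sqrt{79}} \approx -1256.7$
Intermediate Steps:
$b{\left(I \right)} = 2 I$
$L = 9 - \sqrt{79}$ ($L = 9 - \sqrt{215 + 8 \left(-17\right)} = 9 - \sqrt{215 - 136} = 9 - \sqrt{79} \approx 0.11181$)
$x{\left(W \right)} = 2$ ($x{\left(W \right)} = 6 - 4 = 2$)
$F{\left(o \right)} = \sqrt{114 + o}$ ($F{\left(o \right)} = \sqrt{2 + \left(112 + o\right)} = \sqrt{114 + o}$)
$b{\left(-623 \right)} - F{\left(L \right)} = 2 \left(-623\right) - \sqrt{114 + \left(9 - \sqrt{79}\right)} = -1246 - \sqrt{123 - \sqrt{79}}$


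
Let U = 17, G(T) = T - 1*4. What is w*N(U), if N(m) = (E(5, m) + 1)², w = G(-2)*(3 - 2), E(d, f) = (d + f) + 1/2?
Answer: -6627/2 ≈ -3313.5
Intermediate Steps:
G(T) = -4 + T (G(T) = T - 4 = -4 + T)
E(d, f) = ½ + d + f (E(d, f) = (d + f) + ½ = ½ + d + f)
w = -6 (w = (-4 - 2)*(3 - 2) = -6*1 = -6)
N(m) = (13/2 + m)² (N(m) = ((½ + 5 + m) + 1)² = ((11/2 + m) + 1)² = (13/2 + m)²)
w*N(U) = -3*(13 + 2*17)²/2 = -3*(13 + 34)²/2 = -3*47²/2 = -3*2209/2 = -6*2209/4 = -6627/2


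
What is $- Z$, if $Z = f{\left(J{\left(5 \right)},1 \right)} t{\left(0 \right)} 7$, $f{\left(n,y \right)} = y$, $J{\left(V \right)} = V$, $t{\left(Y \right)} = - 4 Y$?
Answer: $0$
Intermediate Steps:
$Z = 0$ ($Z = 1 \left(\left(-4\right) 0\right) 7 = 1 \cdot 0 \cdot 7 = 0 \cdot 7 = 0$)
$- Z = \left(-1\right) 0 = 0$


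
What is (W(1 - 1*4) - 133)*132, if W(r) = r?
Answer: -17952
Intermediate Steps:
(W(1 - 1*4) - 133)*132 = ((1 - 1*4) - 133)*132 = ((1 - 4) - 133)*132 = (-3 - 133)*132 = -136*132 = -17952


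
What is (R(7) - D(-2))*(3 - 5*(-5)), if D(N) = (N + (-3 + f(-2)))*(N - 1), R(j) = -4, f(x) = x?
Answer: -700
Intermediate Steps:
D(N) = (-1 + N)*(-5 + N) (D(N) = (N + (-3 - 2))*(N - 1) = (N - 5)*(-1 + N) = (-5 + N)*(-1 + N) = (-1 + N)*(-5 + N))
(R(7) - D(-2))*(3 - 5*(-5)) = (-4 - (5 + (-2)**2 - 6*(-2)))*(3 - 5*(-5)) = (-4 - (5 + 4 + 12))*(3 + 25) = (-4 - 1*21)*28 = (-4 - 21)*28 = -25*28 = -700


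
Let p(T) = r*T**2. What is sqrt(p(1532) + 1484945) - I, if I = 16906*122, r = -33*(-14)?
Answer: -2062532 + sqrt(1085810033) ≈ -2.0296e+6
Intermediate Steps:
r = 462
I = 2062532
p(T) = 462*T**2
sqrt(p(1532) + 1484945) - I = sqrt(462*1532**2 + 1484945) - 1*2062532 = sqrt(462*2347024 + 1484945) - 2062532 = sqrt(1084325088 + 1484945) - 2062532 = sqrt(1085810033) - 2062532 = -2062532 + sqrt(1085810033)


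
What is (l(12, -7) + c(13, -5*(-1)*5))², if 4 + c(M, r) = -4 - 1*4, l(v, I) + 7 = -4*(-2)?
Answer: 121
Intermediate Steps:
l(v, I) = 1 (l(v, I) = -7 - 4*(-2) = -7 + 8 = 1)
c(M, r) = -12 (c(M, r) = -4 + (-4 - 1*4) = -4 + (-4 - 4) = -4 - 8 = -12)
(l(12, -7) + c(13, -5*(-1)*5))² = (1 - 12)² = (-11)² = 121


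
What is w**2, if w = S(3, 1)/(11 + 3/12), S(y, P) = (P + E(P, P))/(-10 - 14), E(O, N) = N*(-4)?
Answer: 1/8100 ≈ 0.00012346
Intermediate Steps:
E(O, N) = -4*N
S(y, P) = P/8 (S(y, P) = (P - 4*P)/(-10 - 14) = -3*P/(-24) = -3*P*(-1/24) = P/8)
w = 1/90 (w = ((1/8)*1)/(11 + 3/12) = 1/(8*(11 + (1/12)*3)) = 1/(8*(11 + 1/4)) = 1/(8*(45/4)) = (1/8)*(4/45) = 1/90 ≈ 0.011111)
w**2 = (1/90)**2 = 1/8100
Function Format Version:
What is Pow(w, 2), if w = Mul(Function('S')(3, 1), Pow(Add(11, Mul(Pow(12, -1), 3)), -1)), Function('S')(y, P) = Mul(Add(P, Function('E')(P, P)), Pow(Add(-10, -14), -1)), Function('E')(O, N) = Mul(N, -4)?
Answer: Rational(1, 8100) ≈ 0.00012346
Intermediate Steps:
Function('E')(O, N) = Mul(-4, N)
Function('S')(y, P) = Mul(Rational(1, 8), P) (Function('S')(y, P) = Mul(Add(P, Mul(-4, P)), Pow(Add(-10, -14), -1)) = Mul(Mul(-3, P), Pow(-24, -1)) = Mul(Mul(-3, P), Rational(-1, 24)) = Mul(Rational(1, 8), P))
w = Rational(1, 90) (w = Mul(Mul(Rational(1, 8), 1), Pow(Add(11, Mul(Pow(12, -1), 3)), -1)) = Mul(Rational(1, 8), Pow(Add(11, Mul(Rational(1, 12), 3)), -1)) = Mul(Rational(1, 8), Pow(Add(11, Rational(1, 4)), -1)) = Mul(Rational(1, 8), Pow(Rational(45, 4), -1)) = Mul(Rational(1, 8), Rational(4, 45)) = Rational(1, 90) ≈ 0.011111)
Pow(w, 2) = Pow(Rational(1, 90), 2) = Rational(1, 8100)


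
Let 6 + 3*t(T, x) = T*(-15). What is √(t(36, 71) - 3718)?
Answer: 10*I*√39 ≈ 62.45*I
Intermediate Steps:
t(T, x) = -2 - 5*T (t(T, x) = -2 + (T*(-15))/3 = -2 + (-15*T)/3 = -2 - 5*T)
√(t(36, 71) - 3718) = √((-2 - 5*36) - 3718) = √((-2 - 180) - 3718) = √(-182 - 3718) = √(-3900) = 10*I*√39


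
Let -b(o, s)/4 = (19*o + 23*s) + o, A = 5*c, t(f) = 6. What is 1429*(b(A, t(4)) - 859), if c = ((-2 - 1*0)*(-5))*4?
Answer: -24880319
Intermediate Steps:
c = 40 (c = ((-2 + 0)*(-5))*4 = -2*(-5)*4 = 10*4 = 40)
A = 200 (A = 5*40 = 200)
b(o, s) = -92*s - 80*o (b(o, s) = -4*((19*o + 23*s) + o) = -4*(20*o + 23*s) = -92*s - 80*o)
1429*(b(A, t(4)) - 859) = 1429*((-92*6 - 80*200) - 859) = 1429*((-552 - 16000) - 859) = 1429*(-16552 - 859) = 1429*(-17411) = -24880319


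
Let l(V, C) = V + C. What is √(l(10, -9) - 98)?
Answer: I*√97 ≈ 9.8489*I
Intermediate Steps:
l(V, C) = C + V
√(l(10, -9) - 98) = √((-9 + 10) - 98) = √(1 - 98) = √(-97) = I*√97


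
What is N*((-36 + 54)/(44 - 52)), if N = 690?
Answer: -3105/2 ≈ -1552.5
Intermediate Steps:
N*((-36 + 54)/(44 - 52)) = 690*((-36 + 54)/(44 - 52)) = 690*(18/(-8)) = 690*(18*(-⅛)) = 690*(-9/4) = -3105/2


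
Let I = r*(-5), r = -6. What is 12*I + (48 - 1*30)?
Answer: 378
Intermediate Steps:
I = 30 (I = -6*(-5) = 30)
12*I + (48 - 1*30) = 12*30 + (48 - 1*30) = 360 + (48 - 30) = 360 + 18 = 378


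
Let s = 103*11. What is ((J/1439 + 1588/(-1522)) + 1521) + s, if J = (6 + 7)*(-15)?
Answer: 2905048705/1095079 ≈ 2652.8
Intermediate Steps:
J = -195 (J = 13*(-15) = -195)
s = 1133
((J/1439 + 1588/(-1522)) + 1521) + s = ((-195/1439 + 1588/(-1522)) + 1521) + 1133 = ((-195*1/1439 + 1588*(-1/1522)) + 1521) + 1133 = ((-195/1439 - 794/761) + 1521) + 1133 = (-1290961/1095079 + 1521) + 1133 = 1664324198/1095079 + 1133 = 2905048705/1095079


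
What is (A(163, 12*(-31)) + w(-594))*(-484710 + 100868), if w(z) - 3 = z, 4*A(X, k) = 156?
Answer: 211880784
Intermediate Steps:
A(X, k) = 39 (A(X, k) = (¼)*156 = 39)
w(z) = 3 + z
(A(163, 12*(-31)) + w(-594))*(-484710 + 100868) = (39 + (3 - 594))*(-484710 + 100868) = (39 - 591)*(-383842) = -552*(-383842) = 211880784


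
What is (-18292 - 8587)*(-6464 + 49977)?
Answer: -1169585927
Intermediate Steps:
(-18292 - 8587)*(-6464 + 49977) = -26879*43513 = -1169585927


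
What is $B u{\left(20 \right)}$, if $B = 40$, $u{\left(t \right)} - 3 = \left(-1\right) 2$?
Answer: $40$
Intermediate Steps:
$u{\left(t \right)} = 1$ ($u{\left(t \right)} = 3 - 2 = 1$)
$B u{\left(20 \right)} = 40 \cdot 1 = 40$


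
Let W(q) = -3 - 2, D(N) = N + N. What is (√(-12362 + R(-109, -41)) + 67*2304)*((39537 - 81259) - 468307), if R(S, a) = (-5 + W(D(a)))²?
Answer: -78732156672 - 510029*I*√12262 ≈ -7.8732e+10 - 5.6478e+7*I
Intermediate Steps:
D(N) = 2*N
W(q) = -5
R(S, a) = 100 (R(S, a) = (-5 - 5)² = (-10)² = 100)
(√(-12362 + R(-109, -41)) + 67*2304)*((39537 - 81259) - 468307) = (√(-12362 + 100) + 67*2304)*((39537 - 81259) - 468307) = (√(-12262) + 154368)*(-41722 - 468307) = (I*√12262 + 154368)*(-510029) = (154368 + I*√12262)*(-510029) = -78732156672 - 510029*I*√12262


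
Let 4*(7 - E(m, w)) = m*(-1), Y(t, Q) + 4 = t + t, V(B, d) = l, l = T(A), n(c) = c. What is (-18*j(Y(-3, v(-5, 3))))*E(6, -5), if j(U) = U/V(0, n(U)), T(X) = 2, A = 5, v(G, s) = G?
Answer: 765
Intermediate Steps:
l = 2
V(B, d) = 2
Y(t, Q) = -4 + 2*t (Y(t, Q) = -4 + (t + t) = -4 + 2*t)
E(m, w) = 7 + m/4 (E(m, w) = 7 - m*(-1)/4 = 7 - (-1)*m/4 = 7 + m/4)
j(U) = U/2
(-18*j(Y(-3, v(-5, 3))))*E(6, -5) = (-9*(-4 + 2*(-3)))*(7 + (1/4)*6) = (-9*(-4 - 6))*(7 + 3/2) = -9*(-10)*(17/2) = -18*(-5)*(17/2) = 90*(17/2) = 765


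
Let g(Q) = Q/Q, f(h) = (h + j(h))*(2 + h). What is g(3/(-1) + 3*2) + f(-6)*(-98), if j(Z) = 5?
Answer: -391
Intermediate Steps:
f(h) = (2 + h)*(5 + h) (f(h) = (h + 5)*(2 + h) = (5 + h)*(2 + h) = (2 + h)*(5 + h))
g(Q) = 1
g(3/(-1) + 3*2) + f(-6)*(-98) = 1 + (10 + (-6)**2 + 7*(-6))*(-98) = 1 + (10 + 36 - 42)*(-98) = 1 + 4*(-98) = 1 - 392 = -391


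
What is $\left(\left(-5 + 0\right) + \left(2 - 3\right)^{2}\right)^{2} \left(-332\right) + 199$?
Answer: $-5113$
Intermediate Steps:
$\left(\left(-5 + 0\right) + \left(2 - 3\right)^{2}\right)^{2} \left(-332\right) + 199 = \left(-5 + \left(-1\right)^{2}\right)^{2} \left(-332\right) + 199 = \left(-5 + 1\right)^{2} \left(-332\right) + 199 = \left(-4\right)^{2} \left(-332\right) + 199 = 16 \left(-332\right) + 199 = -5312 + 199 = -5113$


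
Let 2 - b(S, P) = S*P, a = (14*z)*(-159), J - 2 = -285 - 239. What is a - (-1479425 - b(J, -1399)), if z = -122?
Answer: 1020721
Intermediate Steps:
J = -522 (J = 2 + (-285 - 239) = 2 - 524 = -522)
a = 271572 (a = (14*(-122))*(-159) = -1708*(-159) = 271572)
b(S, P) = 2 - P*S (b(S, P) = 2 - S*P = 2 - P*S)
a - (-1479425 - b(J, -1399)) = 271572 - (-1479425 - (2 - 1*(-1399)*(-522))) = 271572 - (-1479425 - (2 - 730278)) = 271572 - (-1479425 - 1*(-730276)) = 271572 - (-1479425 + 730276) = 271572 - 1*(-749149) = 271572 + 749149 = 1020721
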